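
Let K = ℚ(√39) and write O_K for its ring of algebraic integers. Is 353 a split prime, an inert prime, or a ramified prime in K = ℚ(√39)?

split

39 mod 4 = 3, hence disc K = 4·39 = 156 and O_K = ℤ[√39].
Since gcd(353, 156) = 1 the prime 353 does not ramify.
(39/353) = 39^176 mod 353 = 1, giving Legendre symbol 1.
d is a quadratic residue mod p, hence 353 splits in O_K.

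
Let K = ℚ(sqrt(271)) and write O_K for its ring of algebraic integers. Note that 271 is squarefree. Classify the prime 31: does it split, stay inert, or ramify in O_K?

Since 271 ≢ 1 mod 4, the ring of integers is ℤ[√271] with discriminant 4·271 = 1084.
31 ∤ 1084, so 31 is unramified.
Compute (271/31) via Euler: 23^((31-1)/2) mod 31 = 30, so (271/31) = -1.
Legendre symbol -1 ⇒ 31 is inert.

p is inert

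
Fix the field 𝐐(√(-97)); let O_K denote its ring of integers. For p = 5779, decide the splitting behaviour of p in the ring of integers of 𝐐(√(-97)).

Since -97 ≢ 1 mod 4, the ring of integers is ℤ[√-97] with discriminant 4·(-97) = -388.
disc(K) = -388 is not divisible by 5779; 5779 is unramified.
Compute (-97/5779) via Euler: 5682^((5779-1)/2) mod 5779 = 1, so (-97/5779) = 1.
d is a quadratic residue mod p, hence 5779 splits in O_K.

5779 splits in O_K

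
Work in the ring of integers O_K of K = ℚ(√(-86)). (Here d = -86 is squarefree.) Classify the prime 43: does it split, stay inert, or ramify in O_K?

-86 mod 4 = 2, hence disc K = 4·(-86) = -344 and O_K = ℤ[√-86].
43 divides disc(K) = -344, so 43 ramifies.

43 is ramified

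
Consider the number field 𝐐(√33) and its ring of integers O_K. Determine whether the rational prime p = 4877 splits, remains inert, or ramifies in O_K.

d = 33 ≡ 1 (mod 4), so O_K = ℤ[(1+√33)/2] and disc(K) = d = 33.
Since gcd(4877, 33) = 1 the prime 4877 does not ramify.
(33/4877) = 33^2438 mod 4877 = 4876, giving Legendre symbol -1.
(33/4877) = -1, so 4877 is inert.

4877 remains inert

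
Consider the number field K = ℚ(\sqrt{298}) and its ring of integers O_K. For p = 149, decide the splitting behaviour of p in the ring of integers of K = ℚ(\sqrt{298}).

d = 298 ≡ 2 (mod 4), so O_K = ℤ[√298] and disc(K) = 4d = 1192.
disc(K) = 1192 = 149·8, so p = 149 is ramified.

ramifies in O_K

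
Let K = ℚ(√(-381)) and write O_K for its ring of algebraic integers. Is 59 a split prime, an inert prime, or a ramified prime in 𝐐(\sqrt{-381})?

d = -381 ≡ 3 (mod 4), so O_K = ℤ[√-381] and disc(K) = 4d = -1524.
59 ∤ -1524, so 59 is unramified.
Compute (-381/59) via Euler: 32^((59-1)/2) mod 59 = 58, so (-381/59) = -1.
d is a non-residue mod p, hence 59 remains inert in O_K.

59 remains inert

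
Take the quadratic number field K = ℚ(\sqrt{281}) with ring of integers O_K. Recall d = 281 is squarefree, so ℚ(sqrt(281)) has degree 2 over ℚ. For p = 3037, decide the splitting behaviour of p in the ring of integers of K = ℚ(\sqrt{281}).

p is inert

Since 281 ≡ 1 mod 4, the ring of integers is ℤ[(1+√281)/2] with discriminant 281.
Since gcd(3037, 281) = 1 the prime 3037 does not ramify.
Euler's criterion: 281^1518 mod 3037 = 3036. Thus (281|3037) = -1.
d is a non-residue mod p, hence 3037 remains inert in O_K.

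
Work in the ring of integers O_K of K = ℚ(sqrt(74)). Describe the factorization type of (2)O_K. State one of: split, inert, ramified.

2 is ramified

74 mod 4 = 2, hence disc K = 4·74 = 296 and O_K = ℤ[√74].
Ramification test: 2 | 296. The prime 2 ramifies in K.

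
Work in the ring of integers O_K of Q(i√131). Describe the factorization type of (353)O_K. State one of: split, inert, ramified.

Since -131 ≡ 1 mod 4, the ring of integers is ℤ[(1+√-131)/2] with discriminant -131.
disc(K) = -131 is not divisible by 353; 353 is unramified.
Euler's criterion: (-131)^176 mod 353 = 1. Thus (-131|353) = 1.
(-131/353) = 1, so 353 splits.

split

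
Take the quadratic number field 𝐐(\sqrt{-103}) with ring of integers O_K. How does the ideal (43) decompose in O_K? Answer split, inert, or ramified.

remains prime (inert)

d = -103 ≡ 1 (mod 4), so O_K = ℤ[(1+√-103)/2] and disc(K) = d = -103.
Since gcd(43, -103) = 1 the prime 43 does not ramify.
Legendre symbol by Euler's criterion: (-103/43) ≡ (-103)^21 ≡ 42 (mod 43), i.e. (-103/43) = -1.
d is a non-residue mod p, hence 43 remains inert in O_K.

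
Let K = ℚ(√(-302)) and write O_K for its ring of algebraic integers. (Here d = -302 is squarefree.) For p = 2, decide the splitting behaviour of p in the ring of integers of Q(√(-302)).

p ramifies

Since -302 ≢ 1 mod 4, the ring of integers is ℤ[√-302] with discriminant 4·(-302) = -1208.
2 divides disc(K) = -1208, so 2 ramifies.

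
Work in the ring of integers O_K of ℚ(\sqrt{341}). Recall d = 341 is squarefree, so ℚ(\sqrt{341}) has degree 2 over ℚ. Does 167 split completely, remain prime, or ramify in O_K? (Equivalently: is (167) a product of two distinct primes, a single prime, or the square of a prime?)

341 mod 4 = 1, hence disc K = 341 and O_K = ℤ[(1+√341)/2].
disc(K) = 341 is not divisible by 167; 167 is unramified.
Legendre symbol by Euler's criterion: (341/167) ≡ 341^83 ≡ 1 (mod 167), i.e. (341/167) = 1.
d is a quadratic residue mod p, hence 167 splits in O_K.

p splits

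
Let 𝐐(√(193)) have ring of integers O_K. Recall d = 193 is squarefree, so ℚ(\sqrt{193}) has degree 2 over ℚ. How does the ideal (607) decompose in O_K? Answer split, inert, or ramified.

d = 193 ≡ 1 (mod 4), so O_K = ℤ[(1+√193)/2] and disc(K) = d = 193.
607 ∤ 193, so 607 is unramified.
Euler's criterion: 193^303 mod 607 = 1. Thus (193|607) = 1.
(193/607) = 1, so 607 splits.

split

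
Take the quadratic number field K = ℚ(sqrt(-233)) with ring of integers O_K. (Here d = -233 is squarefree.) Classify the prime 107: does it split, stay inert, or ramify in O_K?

Since -233 ≢ 1 mod 4, the ring of integers is ℤ[√-233] with discriminant 4·(-233) = -932.
disc(K) = -932 is not divisible by 107; 107 is unramified.
Compute (-233/107) via Euler: 88^((107-1)/2) mod 107 = 106, so (-233/107) = -1.
Legendre symbol -1 ⇒ 107 is inert.

inert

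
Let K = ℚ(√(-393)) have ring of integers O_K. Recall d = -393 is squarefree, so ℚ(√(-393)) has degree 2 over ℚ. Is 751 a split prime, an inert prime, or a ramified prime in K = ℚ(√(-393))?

d = -393 ≡ 3 (mod 4), so O_K = ℤ[√-393] and disc(K) = 4d = -1572.
Since gcd(751, -1572) = 1 the prime 751 does not ramify.
(-393/751) = 358^375 mod 751 = 1, giving Legendre symbol 1.
(-393/751) = 1, so 751 splits.

751 splits in O_K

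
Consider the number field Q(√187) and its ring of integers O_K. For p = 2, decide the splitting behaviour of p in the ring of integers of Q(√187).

ramified

Since 187 ≢ 1 mod 4, the ring of integers is ℤ[√187] with discriminant 4·187 = 748.
disc(K) = 748 = 2·374, so p = 2 is ramified.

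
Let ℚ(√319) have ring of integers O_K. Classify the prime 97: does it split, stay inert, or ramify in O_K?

inert — (97) stays prime in O_K

Since 319 ≢ 1 mod 4, the ring of integers is ℤ[√319] with discriminant 4·319 = 1276.
97 ∤ 1276, so 97 is unramified.
Compute (319/97) via Euler: 28^((97-1)/2) mod 97 = 96, so (319/97) = -1.
d is a non-residue mod p, hence 97 remains inert in O_K.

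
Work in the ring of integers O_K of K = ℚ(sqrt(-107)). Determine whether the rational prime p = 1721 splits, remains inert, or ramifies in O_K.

split — (1721) = 𝔭₁𝔭₂ with 𝔭₁ ≠ 𝔭₂

-107 mod 4 = 1, hence disc K = -107 and O_K = ℤ[(1+√-107)/2].
disc(K) = -107 is not divisible by 1721; 1721 is unramified.
Compute (-107/1721) via Euler: 1614^((1721-1)/2) mod 1721 = 1, so (-107/1721) = 1.
d is a quadratic residue mod p, hence 1721 splits in O_K.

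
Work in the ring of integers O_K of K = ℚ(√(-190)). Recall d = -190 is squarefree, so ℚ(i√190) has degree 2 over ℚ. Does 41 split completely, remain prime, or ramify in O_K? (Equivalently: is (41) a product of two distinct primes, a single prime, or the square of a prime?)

Since -190 ≢ 1 mod 4, the ring of integers is ℤ[√-190] with discriminant 4·(-190) = -760.
41 ∤ -760, so 41 is unramified.
Compute (-190/41) via Euler: 15^((41-1)/2) mod 41 = 40, so (-190/41) = -1.
(-190/41) = -1, so 41 is inert.

inert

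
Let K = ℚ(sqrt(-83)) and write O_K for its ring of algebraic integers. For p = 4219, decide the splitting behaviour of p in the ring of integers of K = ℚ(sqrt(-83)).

split

d = -83 ≡ 1 (mod 4), so O_K = ℤ[(1+√-83)/2] and disc(K) = d = -83.
Since gcd(4219, -83) = 1 the prime 4219 does not ramify.
(-83/4219) = 4136^2109 mod 4219 = 1, giving Legendre symbol 1.
d is a quadratic residue mod p, hence 4219 splits in O_K.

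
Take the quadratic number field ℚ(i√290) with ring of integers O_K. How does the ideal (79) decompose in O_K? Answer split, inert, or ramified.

splits completely

-290 mod 4 = 2, hence disc K = 4·(-290) = -1160 and O_K = ℤ[√-290].
79 ∤ -1160, so 79 is unramified.
Legendre symbol by Euler's criterion: (-290/79) ≡ (-290)^39 ≡ 1 (mod 79), i.e. (-290/79) = 1.
Legendre symbol 1 ⇒ 79 is split.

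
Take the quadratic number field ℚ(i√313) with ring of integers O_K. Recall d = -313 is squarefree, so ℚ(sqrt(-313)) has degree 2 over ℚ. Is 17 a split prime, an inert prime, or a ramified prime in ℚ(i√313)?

d = -313 ≡ 3 (mod 4), so O_K = ℤ[√-313] and disc(K) = 4d = -1252.
disc(K) = -1252 is not divisible by 17; 17 is unramified.
Euler's criterion: (-313)^8 mod 17 = 16. Thus (-313|17) = -1.
d is a non-residue mod p, hence 17 remains inert in O_K.

inert — (17) stays prime in O_K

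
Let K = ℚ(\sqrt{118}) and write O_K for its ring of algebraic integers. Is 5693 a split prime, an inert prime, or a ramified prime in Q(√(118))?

118 mod 4 = 2, hence disc K = 4·118 = 472 and O_K = ℤ[√118].
5693 ∤ 472, so 5693 is unramified.
Euler's criterion: 118^2846 mod 5693 = 5692. Thus (118|5693) = -1.
d is a non-residue mod p, hence 5693 remains inert in O_K.

remains prime (inert)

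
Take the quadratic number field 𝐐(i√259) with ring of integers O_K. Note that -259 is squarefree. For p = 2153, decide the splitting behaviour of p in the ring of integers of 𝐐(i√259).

d = -259 ≡ 1 (mod 4), so O_K = ℤ[(1+√-259)/2] and disc(K) = d = -259.
2153 ∤ -259, so 2153 is unramified.
Compute (-259/2153) via Euler: 1894^((2153-1)/2) mod 2153 = 1, so (-259/2153) = 1.
d is a quadratic residue mod p, hence 2153 splits in O_K.

2153 splits in O_K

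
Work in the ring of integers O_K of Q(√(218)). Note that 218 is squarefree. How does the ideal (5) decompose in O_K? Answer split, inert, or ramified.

d = 218 ≡ 2 (mod 4), so O_K = ℤ[√218] and disc(K) = 4d = 872.
disc(K) = 872 is not divisible by 5; 5 is unramified.
Euler's criterion: 218^2 mod 5 = 4. Thus (218|5) = -1.
(218/5) = -1, so 5 is inert.

p is inert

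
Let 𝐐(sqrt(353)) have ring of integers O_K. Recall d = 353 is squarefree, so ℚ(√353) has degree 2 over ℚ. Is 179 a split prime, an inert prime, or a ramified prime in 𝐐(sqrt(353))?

353 mod 4 = 1, hence disc K = 353 and O_K = ℤ[(1+√353)/2].
Since gcd(179, 353) = 1 the prime 179 does not ramify.
Legendre symbol by Euler's criterion: (353/179) ≡ 353^89 ≡ 178 (mod 179), i.e. (353/179) = -1.
(353/179) = -1, so 179 is inert.

179 remains inert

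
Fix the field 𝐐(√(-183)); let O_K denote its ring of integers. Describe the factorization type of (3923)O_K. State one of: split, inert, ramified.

remains prime (inert)

-183 mod 4 = 1, hence disc K = -183 and O_K = ℤ[(1+√-183)/2].
disc(K) = -183 is not divisible by 3923; 3923 is unramified.
(-183/3923) = 3740^1961 mod 3923 = 3922, giving Legendre symbol -1.
(-183/3923) = -1, so 3923 is inert.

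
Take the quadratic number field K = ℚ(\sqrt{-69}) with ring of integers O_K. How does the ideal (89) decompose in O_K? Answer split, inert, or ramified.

-69 mod 4 = 3, hence disc K = 4·(-69) = -276 and O_K = ℤ[√-69].
89 ∤ -276, so 89 is unramified.
(-69/89) = 20^44 mod 89 = 1, giving Legendre symbol 1.
d is a quadratic residue mod p, hence 89 splits in O_K.

p splits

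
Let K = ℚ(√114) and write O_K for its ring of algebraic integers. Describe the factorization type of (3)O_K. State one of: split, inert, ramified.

ramifies in O_K

d = 114 ≡ 2 (mod 4), so O_K = ℤ[√114] and disc(K) = 4d = 456.
disc(K) = 456 = 3·152, so p = 3 is ramified.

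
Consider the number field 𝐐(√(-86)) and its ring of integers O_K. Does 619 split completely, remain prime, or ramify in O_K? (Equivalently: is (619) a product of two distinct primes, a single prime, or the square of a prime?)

inert — (619) stays prime in O_K

Since -86 ≢ 1 mod 4, the ring of integers is ℤ[√-86] with discriminant 4·(-86) = -344.
619 ∤ -344, so 619 is unramified.
Compute (-86/619) via Euler: 533^((619-1)/2) mod 619 = 618, so (-86/619) = -1.
(-86/619) = -1, so 619 is inert.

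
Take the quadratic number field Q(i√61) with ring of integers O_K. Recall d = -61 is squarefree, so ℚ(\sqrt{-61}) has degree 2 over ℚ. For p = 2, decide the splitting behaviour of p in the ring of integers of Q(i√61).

d = -61 ≡ 3 (mod 4), so O_K = ℤ[√-61] and disc(K) = 4d = -244.
disc(K) = -244 = 2·(-122), so p = 2 is ramified.

p ramifies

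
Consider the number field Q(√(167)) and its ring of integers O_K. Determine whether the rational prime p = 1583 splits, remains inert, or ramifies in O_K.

Since 167 ≢ 1 mod 4, the ring of integers is ℤ[√167] with discriminant 4·167 = 668.
Since gcd(1583, 668) = 1 the prime 1583 does not ramify.
Compute (167/1583) via Euler: 167^((1583-1)/2) mod 1583 = 1, so (167/1583) = 1.
(167/1583) = 1, so 1583 splits.

splits completely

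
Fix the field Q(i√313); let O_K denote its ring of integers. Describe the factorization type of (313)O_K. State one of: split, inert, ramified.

313 is ramified

d = -313 ≡ 3 (mod 4), so O_K = ℤ[√-313] and disc(K) = 4d = -1252.
313 divides disc(K) = -1252, so 313 ramifies.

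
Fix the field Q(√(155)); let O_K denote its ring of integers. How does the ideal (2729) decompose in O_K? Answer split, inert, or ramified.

d = 155 ≡ 3 (mod 4), so O_K = ℤ[√155] and disc(K) = 4d = 620.
disc(K) = 620 is not divisible by 2729; 2729 is unramified.
Euler's criterion: 155^1364 mod 2729 = 1. Thus (155|2729) = 1.
Legendre symbol 1 ⇒ 2729 is split.

splits completely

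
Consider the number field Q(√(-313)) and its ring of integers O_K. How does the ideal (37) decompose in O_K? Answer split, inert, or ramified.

d = -313 ≡ 3 (mod 4), so O_K = ℤ[√-313] and disc(K) = 4d = -1252.
disc(K) = -1252 is not divisible by 37; 37 is unramified.
Compute (-313/37) via Euler: 20^((37-1)/2) mod 37 = 36, so (-313/37) = -1.
d is a non-residue mod p, hence 37 remains inert in O_K.

p is inert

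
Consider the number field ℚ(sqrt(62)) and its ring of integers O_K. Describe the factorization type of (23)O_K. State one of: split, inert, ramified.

62 mod 4 = 2, hence disc K = 4·62 = 248 and O_K = ℤ[√62].
Since gcd(23, 248) = 1 the prime 23 does not ramify.
(62/23) = 16^11 mod 23 = 1, giving Legendre symbol 1.
(62/23) = 1, so 23 splits.

p splits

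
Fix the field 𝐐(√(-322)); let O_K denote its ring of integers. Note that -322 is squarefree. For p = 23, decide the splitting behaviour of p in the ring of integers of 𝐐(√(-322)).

ramified

-322 mod 4 = 2, hence disc K = 4·(-322) = -1288 and O_K = ℤ[√-322].
23 divides disc(K) = -1288, so 23 ramifies.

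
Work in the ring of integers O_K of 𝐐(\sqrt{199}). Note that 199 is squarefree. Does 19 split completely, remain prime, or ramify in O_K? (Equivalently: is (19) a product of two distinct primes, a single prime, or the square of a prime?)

199 mod 4 = 3, hence disc K = 4·199 = 796 and O_K = ℤ[√199].
disc(K) = 796 is not divisible by 19; 19 is unramified.
Euler's criterion: 199^9 mod 19 = 1. Thus (199|19) = 1.
(199/19) = 1, so 19 splits.

split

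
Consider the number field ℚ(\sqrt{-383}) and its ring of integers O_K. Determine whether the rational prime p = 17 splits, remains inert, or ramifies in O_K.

-383 mod 4 = 1, hence disc K = -383 and O_K = ℤ[(1+√-383)/2].
disc(K) = -383 is not divisible by 17; 17 is unramified.
(-383/17) = 8^8 mod 17 = 1, giving Legendre symbol 1.
d is a quadratic residue mod p, hence 17 splits in O_K.

split — (17) = 𝔭₁𝔭₂ with 𝔭₁ ≠ 𝔭₂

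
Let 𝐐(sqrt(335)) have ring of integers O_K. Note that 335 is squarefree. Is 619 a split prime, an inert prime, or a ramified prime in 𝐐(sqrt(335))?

inert — (619) stays prime in O_K

335 mod 4 = 3, hence disc K = 4·335 = 1340 and O_K = ℤ[√335].
disc(K) = 1340 is not divisible by 619; 619 is unramified.
Euler's criterion: 335^309 mod 619 = 618. Thus (335|619) = -1.
Legendre symbol -1 ⇒ 619 is inert.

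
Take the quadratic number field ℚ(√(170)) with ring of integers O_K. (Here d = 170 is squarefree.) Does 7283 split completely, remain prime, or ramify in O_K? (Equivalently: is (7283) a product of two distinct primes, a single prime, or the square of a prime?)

Since 170 ≢ 1 mod 4, the ring of integers is ℤ[√170] with discriminant 4·170 = 680.
Since gcd(7283, 680) = 1 the prime 7283 does not ramify.
Compute (170/7283) via Euler: 170^((7283-1)/2) mod 7283 = 7282, so (170/7283) = -1.
Legendre symbol -1 ⇒ 7283 is inert.

7283 remains inert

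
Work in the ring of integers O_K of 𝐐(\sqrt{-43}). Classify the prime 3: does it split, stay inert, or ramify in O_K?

remains prime (inert)

-43 mod 4 = 1, hence disc K = -43 and O_K = ℤ[(1+√-43)/2].
3 ∤ -43, so 3 is unramified.
Compute (-43/3) via Euler: 2^((3-1)/2) mod 3 = 2, so (-43/3) = -1.
(-43/3) = -1, so 3 is inert.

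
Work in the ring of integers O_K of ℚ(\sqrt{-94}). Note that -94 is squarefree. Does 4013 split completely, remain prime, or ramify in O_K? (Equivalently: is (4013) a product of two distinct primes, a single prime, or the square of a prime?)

remains prime (inert)

d = -94 ≡ 2 (mod 4), so O_K = ℤ[√-94] and disc(K) = 4d = -376.
disc(K) = -376 is not divisible by 4013; 4013 is unramified.
(-94/4013) = 3919^2006 mod 4013 = 4012, giving Legendre symbol -1.
(-94/4013) = -1, so 4013 is inert.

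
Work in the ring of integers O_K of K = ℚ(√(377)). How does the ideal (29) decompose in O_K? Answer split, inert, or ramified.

29 is ramified

d = 377 ≡ 1 (mod 4), so O_K = ℤ[(1+√377)/2] and disc(K) = d = 377.
Ramification test: 29 | 377. The prime 29 ramifies in K.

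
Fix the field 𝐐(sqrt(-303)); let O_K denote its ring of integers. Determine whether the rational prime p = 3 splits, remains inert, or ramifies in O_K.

d = -303 ≡ 1 (mod 4), so O_K = ℤ[(1+√-303)/2] and disc(K) = d = -303.
disc(K) = -303 = 3·(-101), so p = 3 is ramified.

3 is ramified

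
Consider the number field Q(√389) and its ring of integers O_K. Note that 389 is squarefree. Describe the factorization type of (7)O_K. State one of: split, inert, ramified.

splits completely

389 mod 4 = 1, hence disc K = 389 and O_K = ℤ[(1+√389)/2].
Since gcd(7, 389) = 1 the prime 7 does not ramify.
Legendre symbol by Euler's criterion: (389/7) ≡ 389^3 ≡ 1 (mod 7), i.e. (389/7) = 1.
d is a quadratic residue mod p, hence 7 splits in O_K.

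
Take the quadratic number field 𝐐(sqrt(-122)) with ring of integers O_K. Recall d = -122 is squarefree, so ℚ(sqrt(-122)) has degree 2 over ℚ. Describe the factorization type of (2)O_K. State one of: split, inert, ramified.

ramified — (2) = 𝔭²

d = -122 ≡ 2 (mod 4), so O_K = ℤ[√-122] and disc(K) = 4d = -488.
Ramification test: 2 | -488. The prime 2 ramifies in K.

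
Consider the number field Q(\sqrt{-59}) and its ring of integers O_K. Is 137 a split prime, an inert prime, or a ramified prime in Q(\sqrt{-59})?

-59 mod 4 = 1, hence disc K = -59 and O_K = ℤ[(1+√-59)/2].
disc(K) = -59 is not divisible by 137; 137 is unramified.
Legendre symbol by Euler's criterion: (-59/137) ≡ (-59)^68 ≡ 1 (mod 137), i.e. (-59/137) = 1.
d is a quadratic residue mod p, hence 137 splits in O_K.

splits completely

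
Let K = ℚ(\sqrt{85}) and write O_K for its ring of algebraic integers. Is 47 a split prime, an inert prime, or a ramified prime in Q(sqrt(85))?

Since 85 ≡ 1 mod 4, the ring of integers is ℤ[(1+√85)/2] with discriminant 85.
Since gcd(47, 85) = 1 the prime 47 does not ramify.
Euler's criterion: 85^23 mod 47 = 46. Thus (85|47) = -1.
d is a non-residue mod p, hence 47 remains inert in O_K.

inert — (47) stays prime in O_K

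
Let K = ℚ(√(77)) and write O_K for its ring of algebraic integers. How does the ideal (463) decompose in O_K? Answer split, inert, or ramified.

Since 77 ≡ 1 mod 4, the ring of integers is ℤ[(1+√77)/2] with discriminant 77.
disc(K) = 77 is not divisible by 463; 463 is unramified.
(77/463) = 77^231 mod 463 = 1, giving Legendre symbol 1.
d is a quadratic residue mod p, hence 463 splits in O_K.

463 splits in O_K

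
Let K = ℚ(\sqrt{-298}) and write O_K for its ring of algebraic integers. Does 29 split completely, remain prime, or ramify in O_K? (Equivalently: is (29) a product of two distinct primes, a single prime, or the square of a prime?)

-298 mod 4 = 2, hence disc K = 4·(-298) = -1192 and O_K = ℤ[√-298].
29 ∤ -1192, so 29 is unramified.
Euler's criterion: (-298)^14 mod 29 = 28. Thus (-298|29) = -1.
Legendre symbol -1 ⇒ 29 is inert.

29 remains inert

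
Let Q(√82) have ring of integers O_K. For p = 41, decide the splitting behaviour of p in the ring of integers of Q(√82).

82 mod 4 = 2, hence disc K = 4·82 = 328 and O_K = ℤ[√82].
Ramification test: 41 | 328. The prime 41 ramifies in K.

ramifies in O_K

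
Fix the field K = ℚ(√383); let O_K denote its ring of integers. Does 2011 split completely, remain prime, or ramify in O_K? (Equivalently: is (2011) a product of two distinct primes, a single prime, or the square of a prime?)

2011 remains inert

383 mod 4 = 3, hence disc K = 4·383 = 1532 and O_K = ℤ[√383].
Since gcd(2011, 1532) = 1 the prime 2011 does not ramify.
(383/2011) = 383^1005 mod 2011 = 2010, giving Legendre symbol -1.
Legendre symbol -1 ⇒ 2011 is inert.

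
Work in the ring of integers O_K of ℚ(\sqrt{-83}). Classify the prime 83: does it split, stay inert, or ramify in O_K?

-83 mod 4 = 1, hence disc K = -83 and O_K = ℤ[(1+√-83)/2].
disc(K) = -83 = 83·(-1), so p = 83 is ramified.

p ramifies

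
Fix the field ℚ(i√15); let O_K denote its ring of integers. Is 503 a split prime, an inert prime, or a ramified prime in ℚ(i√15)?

splits completely

d = -15 ≡ 1 (mod 4), so O_K = ℤ[(1+√-15)/2] and disc(K) = d = -15.
disc(K) = -15 is not divisible by 503; 503 is unramified.
Euler's criterion: (-15)^251 mod 503 = 1. Thus (-15|503) = 1.
d is a quadratic residue mod p, hence 503 splits in O_K.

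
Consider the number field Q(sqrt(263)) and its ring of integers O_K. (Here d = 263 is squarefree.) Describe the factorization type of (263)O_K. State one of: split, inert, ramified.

ramifies in O_K

d = 263 ≡ 3 (mod 4), so O_K = ℤ[√263] and disc(K) = 4d = 1052.
disc(K) = 1052 = 263·4, so p = 263 is ramified.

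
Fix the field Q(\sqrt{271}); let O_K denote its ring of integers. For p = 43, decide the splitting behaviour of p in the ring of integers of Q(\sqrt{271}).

Since 271 ≢ 1 mod 4, the ring of integers is ℤ[√271] with discriminant 4·271 = 1084.
disc(K) = 1084 is not divisible by 43; 43 is unramified.
Euler's criterion: 271^21 mod 43 = 1. Thus (271|43) = 1.
d is a quadratic residue mod p, hence 43 splits in O_K.

splits completely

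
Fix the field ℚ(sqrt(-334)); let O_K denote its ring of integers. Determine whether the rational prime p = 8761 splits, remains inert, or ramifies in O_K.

-334 mod 4 = 2, hence disc K = 4·(-334) = -1336 and O_K = ℤ[√-334].
8761 ∤ -1336, so 8761 is unramified.
Legendre symbol by Euler's criterion: (-334/8761) ≡ (-334)^4380 ≡ 1 (mod 8761), i.e. (-334/8761) = 1.
Legendre symbol 1 ⇒ 8761 is split.

8761 splits in O_K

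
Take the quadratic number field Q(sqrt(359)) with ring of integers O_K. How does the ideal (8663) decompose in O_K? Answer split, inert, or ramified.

inert

Since 359 ≢ 1 mod 4, the ring of integers is ℤ[√359] with discriminant 4·359 = 1436.
Since gcd(8663, 1436) = 1 the prime 8663 does not ramify.
(359/8663) = 359^4331 mod 8663 = 8662, giving Legendre symbol -1.
Legendre symbol -1 ⇒ 8663 is inert.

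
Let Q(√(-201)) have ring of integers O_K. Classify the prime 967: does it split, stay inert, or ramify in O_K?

967 remains inert

-201 mod 4 = 3, hence disc K = 4·(-201) = -804 and O_K = ℤ[√-201].
Since gcd(967, -804) = 1 the prime 967 does not ramify.
Euler's criterion: (-201)^483 mod 967 = 966. Thus (-201|967) = -1.
(-201/967) = -1, so 967 is inert.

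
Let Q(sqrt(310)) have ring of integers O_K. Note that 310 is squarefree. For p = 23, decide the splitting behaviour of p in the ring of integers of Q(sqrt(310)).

23 remains inert

d = 310 ≡ 2 (mod 4), so O_K = ℤ[√310] and disc(K) = 4d = 1240.
Since gcd(23, 1240) = 1 the prime 23 does not ramify.
Compute (310/23) via Euler: 11^((23-1)/2) mod 23 = 22, so (310/23) = -1.
Legendre symbol -1 ⇒ 23 is inert.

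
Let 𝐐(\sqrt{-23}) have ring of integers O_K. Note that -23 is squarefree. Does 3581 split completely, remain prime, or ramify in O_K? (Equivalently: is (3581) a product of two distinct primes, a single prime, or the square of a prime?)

split

Since -23 ≡ 1 mod 4, the ring of integers is ℤ[(1+√-23)/2] with discriminant -23.
disc(K) = -23 is not divisible by 3581; 3581 is unramified.
Compute (-23/3581) via Euler: 3558^((3581-1)/2) mod 3581 = 1, so (-23/3581) = 1.
Legendre symbol 1 ⇒ 3581 is split.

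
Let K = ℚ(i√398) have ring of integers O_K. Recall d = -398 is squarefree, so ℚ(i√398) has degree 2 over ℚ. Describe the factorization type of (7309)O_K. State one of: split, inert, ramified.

Since -398 ≢ 1 mod 4, the ring of integers is ℤ[√-398] with discriminant 4·(-398) = -1592.
Since gcd(7309, -1592) = 1 the prime 7309 does not ramify.
(-398/7309) = 6911^3654 mod 7309 = 7308, giving Legendre symbol -1.
d is a non-residue mod p, hence 7309 remains inert in O_K.

p is inert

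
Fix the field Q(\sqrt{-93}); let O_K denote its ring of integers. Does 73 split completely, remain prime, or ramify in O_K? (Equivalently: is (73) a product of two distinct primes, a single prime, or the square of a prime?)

p is inert

Since -93 ≢ 1 mod 4, the ring of integers is ℤ[√-93] with discriminant 4·(-93) = -372.
Since gcd(73, -372) = 1 the prime 73 does not ramify.
Euler's criterion: (-93)^36 mod 73 = 72. Thus (-93|73) = -1.
Legendre symbol -1 ⇒ 73 is inert.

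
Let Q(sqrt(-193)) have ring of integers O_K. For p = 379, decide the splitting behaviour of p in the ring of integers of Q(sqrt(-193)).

p is inert

d = -193 ≡ 3 (mod 4), so O_K = ℤ[√-193] and disc(K) = 4d = -772.
379 ∤ -772, so 379 is unramified.
Compute (-193/379) via Euler: 186^((379-1)/2) mod 379 = 378, so (-193/379) = -1.
Legendre symbol -1 ⇒ 379 is inert.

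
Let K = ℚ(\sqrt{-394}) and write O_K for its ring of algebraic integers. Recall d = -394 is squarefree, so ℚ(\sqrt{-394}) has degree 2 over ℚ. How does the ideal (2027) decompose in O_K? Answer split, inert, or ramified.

inert

d = -394 ≡ 2 (mod 4), so O_K = ℤ[√-394] and disc(K) = 4d = -1576.
2027 ∤ -1576, so 2027 is unramified.
Compute (-394/2027) via Euler: 1633^((2027-1)/2) mod 2027 = 2026, so (-394/2027) = -1.
Legendre symbol -1 ⇒ 2027 is inert.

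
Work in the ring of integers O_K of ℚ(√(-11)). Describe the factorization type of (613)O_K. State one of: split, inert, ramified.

d = -11 ≡ 1 (mod 4), so O_K = ℤ[(1+√-11)/2] and disc(K) = d = -11.
Since gcd(613, -11) = 1 the prime 613 does not ramify.
Euler's criterion: (-11)^306 mod 613 = 612. Thus (-11|613) = -1.
Legendre symbol -1 ⇒ 613 is inert.

inert — (613) stays prime in O_K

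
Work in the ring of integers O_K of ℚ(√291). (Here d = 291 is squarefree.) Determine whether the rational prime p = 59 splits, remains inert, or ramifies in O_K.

Since 291 ≢ 1 mod 4, the ring of integers is ℤ[√291] with discriminant 4·291 = 1164.
Since gcd(59, 1164) = 1 the prime 59 does not ramify.
Euler's criterion: 291^29 mod 59 = 58. Thus (291|59) = -1.
(291/59) = -1, so 59 is inert.

inert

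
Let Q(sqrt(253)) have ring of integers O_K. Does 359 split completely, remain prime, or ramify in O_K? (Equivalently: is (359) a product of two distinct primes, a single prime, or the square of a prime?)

split

253 mod 4 = 1, hence disc K = 253 and O_K = ℤ[(1+√253)/2].
359 ∤ 253, so 359 is unramified.
Euler's criterion: 253^179 mod 359 = 1. Thus (253|359) = 1.
d is a quadratic residue mod p, hence 359 splits in O_K.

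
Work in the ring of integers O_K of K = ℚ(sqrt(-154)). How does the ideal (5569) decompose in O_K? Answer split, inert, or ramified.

Since -154 ≢ 1 mod 4, the ring of integers is ℤ[√-154] with discriminant 4·(-154) = -616.
Since gcd(5569, -616) = 1 the prime 5569 does not ramify.
(-154/5569) = 5415^2784 mod 5569 = 1, giving Legendre symbol 1.
d is a quadratic residue mod p, hence 5569 splits in O_K.

split — (5569) = 𝔭₁𝔭₂ with 𝔭₁ ≠ 𝔭₂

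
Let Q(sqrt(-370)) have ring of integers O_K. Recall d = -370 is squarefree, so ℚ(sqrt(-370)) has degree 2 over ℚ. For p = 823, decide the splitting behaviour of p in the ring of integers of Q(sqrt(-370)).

d = -370 ≡ 2 (mod 4), so O_K = ℤ[√-370] and disc(K) = 4d = -1480.
Since gcd(823, -1480) = 1 the prime 823 does not ramify.
Compute (-370/823) via Euler: 453^((823-1)/2) mod 823 = 1, so (-370/823) = 1.
Legendre symbol 1 ⇒ 823 is split.

splits completely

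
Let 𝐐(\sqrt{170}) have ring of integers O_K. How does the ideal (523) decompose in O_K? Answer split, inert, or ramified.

splits completely

170 mod 4 = 2, hence disc K = 4·170 = 680 and O_K = ℤ[√170].
Since gcd(523, 680) = 1 the prime 523 does not ramify.
Legendre symbol by Euler's criterion: (170/523) ≡ 170^261 ≡ 1 (mod 523), i.e. (170/523) = 1.
d is a quadratic residue mod p, hence 523 splits in O_K.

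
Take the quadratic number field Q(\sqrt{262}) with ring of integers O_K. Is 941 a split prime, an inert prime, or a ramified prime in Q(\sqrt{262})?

splits completely

d = 262 ≡ 2 (mod 4), so O_K = ℤ[√262] and disc(K) = 4d = 1048.
Since gcd(941, 1048) = 1 the prime 941 does not ramify.
Compute (262/941) via Euler: 262^((941-1)/2) mod 941 = 1, so (262/941) = 1.
(262/941) = 1, so 941 splits.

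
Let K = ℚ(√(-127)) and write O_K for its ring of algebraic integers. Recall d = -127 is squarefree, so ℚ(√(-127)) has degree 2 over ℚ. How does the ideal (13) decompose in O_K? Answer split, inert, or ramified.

p splits

d = -127 ≡ 1 (mod 4), so O_K = ℤ[(1+√-127)/2] and disc(K) = d = -127.
Since gcd(13, -127) = 1 the prime 13 does not ramify.
Euler's criterion: (-127)^6 mod 13 = 1. Thus (-127|13) = 1.
Legendre symbol 1 ⇒ 13 is split.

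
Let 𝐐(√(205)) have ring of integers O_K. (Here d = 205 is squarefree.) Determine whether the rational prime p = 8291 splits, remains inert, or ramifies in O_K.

splits completely

205 mod 4 = 1, hence disc K = 205 and O_K = ℤ[(1+√205)/2].
8291 ∤ 205, so 8291 is unramified.
(205/8291) = 205^4145 mod 8291 = 1, giving Legendre symbol 1.
(205/8291) = 1, so 8291 splits.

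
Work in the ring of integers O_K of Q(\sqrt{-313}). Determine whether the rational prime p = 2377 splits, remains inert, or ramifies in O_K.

Since -313 ≢ 1 mod 4, the ring of integers is ℤ[√-313] with discriminant 4·(-313) = -1252.
Since gcd(2377, -1252) = 1 the prime 2377 does not ramify.
(-313/2377) = 2064^1188 mod 2377 = 2376, giving Legendre symbol -1.
d is a non-residue mod p, hence 2377 remains inert in O_K.

remains prime (inert)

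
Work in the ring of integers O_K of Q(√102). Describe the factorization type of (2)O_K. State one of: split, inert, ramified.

Since 102 ≢ 1 mod 4, the ring of integers is ℤ[√102] with discriminant 4·102 = 408.
2 divides disc(K) = 408, so 2 ramifies.

2 is ramified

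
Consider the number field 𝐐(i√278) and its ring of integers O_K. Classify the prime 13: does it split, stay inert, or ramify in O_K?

p is inert

d = -278 ≡ 2 (mod 4), so O_K = ℤ[√-278] and disc(K) = 4d = -1112.
13 ∤ -1112, so 13 is unramified.
(-278/13) = 8^6 mod 13 = 12, giving Legendre symbol -1.
(-278/13) = -1, so 13 is inert.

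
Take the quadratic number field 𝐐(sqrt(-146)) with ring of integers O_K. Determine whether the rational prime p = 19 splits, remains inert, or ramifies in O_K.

splits completely

d = -146 ≡ 2 (mod 4), so O_K = ℤ[√-146] and disc(K) = 4d = -584.
disc(K) = -584 is not divisible by 19; 19 is unramified.
Euler's criterion: (-146)^9 mod 19 = 1. Thus (-146|19) = 1.
d is a quadratic residue mod p, hence 19 splits in O_K.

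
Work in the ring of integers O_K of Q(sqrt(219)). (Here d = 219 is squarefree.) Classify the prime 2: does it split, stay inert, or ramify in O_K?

ramifies in O_K

d = 219 ≡ 3 (mod 4), so O_K = ℤ[√219] and disc(K) = 4d = 876.
2 divides disc(K) = 876, so 2 ramifies.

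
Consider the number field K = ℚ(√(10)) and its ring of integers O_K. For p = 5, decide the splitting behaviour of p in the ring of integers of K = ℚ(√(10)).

10 mod 4 = 2, hence disc K = 4·10 = 40 and O_K = ℤ[√10].
5 divides disc(K) = 40, so 5 ramifies.

5 is ramified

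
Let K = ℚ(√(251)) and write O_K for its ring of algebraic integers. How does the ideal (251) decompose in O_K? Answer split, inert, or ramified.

d = 251 ≡ 3 (mod 4), so O_K = ℤ[√251] and disc(K) = 4d = 1004.
Ramification test: 251 | 1004. The prime 251 ramifies in K.

p ramifies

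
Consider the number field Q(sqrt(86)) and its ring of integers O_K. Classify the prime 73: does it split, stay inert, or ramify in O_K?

Since 86 ≢ 1 mod 4, the ring of integers is ℤ[√86] with discriminant 4·86 = 344.
disc(K) = 344 is not divisible by 73; 73 is unramified.
Euler's criterion: 86^36 mod 73 = 72. Thus (86|73) = -1.
d is a non-residue mod p, hence 73 remains inert in O_K.

73 remains inert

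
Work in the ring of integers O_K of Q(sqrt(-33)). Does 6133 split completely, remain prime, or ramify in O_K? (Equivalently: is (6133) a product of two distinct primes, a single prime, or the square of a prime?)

remains prime (inert)

-33 mod 4 = 3, hence disc K = 4·(-33) = -132 and O_K = ℤ[√-33].
Since gcd(6133, -132) = 1 the prime 6133 does not ramify.
Legendre symbol by Euler's criterion: (-33/6133) ≡ (-33)^3066 ≡ 6132 (mod 6133), i.e. (-33/6133) = -1.
d is a non-residue mod p, hence 6133 remains inert in O_K.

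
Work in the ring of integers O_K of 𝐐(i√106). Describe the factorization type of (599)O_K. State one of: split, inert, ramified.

Since -106 ≢ 1 mod 4, the ring of integers is ℤ[√-106] with discriminant 4·(-106) = -424.
disc(K) = -424 is not divisible by 599; 599 is unramified.
Legendre symbol by Euler's criterion: (-106/599) ≡ (-106)^299 ≡ 598 (mod 599), i.e. (-106/599) = -1.
(-106/599) = -1, so 599 is inert.

remains prime (inert)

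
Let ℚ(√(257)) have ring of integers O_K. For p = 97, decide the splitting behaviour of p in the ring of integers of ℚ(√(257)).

inert

Since 257 ≡ 1 mod 4, the ring of integers is ℤ[(1+√257)/2] with discriminant 257.
disc(K) = 257 is not divisible by 97; 97 is unramified.
(257/97) = 63^48 mod 97 = 96, giving Legendre symbol -1.
d is a non-residue mod p, hence 97 remains inert in O_K.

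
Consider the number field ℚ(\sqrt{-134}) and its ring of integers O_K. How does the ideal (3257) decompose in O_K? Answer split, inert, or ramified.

-134 mod 4 = 2, hence disc K = 4·(-134) = -536 and O_K = ℤ[√-134].
3257 ∤ -536, so 3257 is unramified.
Compute (-134/3257) via Euler: 3123^((3257-1)/2) mod 3257 = 3256, so (-134/3257) = -1.
Legendre symbol -1 ⇒ 3257 is inert.

3257 remains inert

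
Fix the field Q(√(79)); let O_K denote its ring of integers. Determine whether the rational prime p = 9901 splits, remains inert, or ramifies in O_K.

split

79 mod 4 = 3, hence disc K = 4·79 = 316 and O_K = ℤ[√79].
9901 ∤ 316, so 9901 is unramified.
Compute (79/9901) via Euler: 79^((9901-1)/2) mod 9901 = 1, so (79/9901) = 1.
Legendre symbol 1 ⇒ 9901 is split.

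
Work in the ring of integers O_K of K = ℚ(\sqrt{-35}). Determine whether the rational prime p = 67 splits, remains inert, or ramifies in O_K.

-35 mod 4 = 1, hence disc K = -35 and O_K = ℤ[(1+√-35)/2].
disc(K) = -35 is not divisible by 67; 67 is unramified.
(-35/67) = 32^33 mod 67 = 66, giving Legendre symbol -1.
d is a non-residue mod p, hence 67 remains inert in O_K.

inert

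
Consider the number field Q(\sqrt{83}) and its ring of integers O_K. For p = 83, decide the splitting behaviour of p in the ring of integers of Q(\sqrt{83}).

Since 83 ≢ 1 mod 4, the ring of integers is ℤ[√83] with discriminant 4·83 = 332.
Ramification test: 83 | 332. The prime 83 ramifies in K.

ramified — (83) = 𝔭²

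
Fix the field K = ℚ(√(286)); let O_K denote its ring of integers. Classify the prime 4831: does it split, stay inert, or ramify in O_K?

p is inert

286 mod 4 = 2, hence disc K = 4·286 = 1144 and O_K = ℤ[√286].
Since gcd(4831, 1144) = 1 the prime 4831 does not ramify.
Euler's criterion: 286^2415 mod 4831 = 4830. Thus (286|4831) = -1.
(286/4831) = -1, so 4831 is inert.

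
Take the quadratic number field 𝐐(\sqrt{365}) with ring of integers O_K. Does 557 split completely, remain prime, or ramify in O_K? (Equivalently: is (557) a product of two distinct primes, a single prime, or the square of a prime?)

Since 365 ≡ 1 mod 4, the ring of integers is ℤ[(1+√365)/2] with discriminant 365.
Since gcd(557, 365) = 1 the prime 557 does not ramify.
Legendre symbol by Euler's criterion: (365/557) ≡ 365^278 ≡ 556 (mod 557), i.e. (365/557) = -1.
Legendre symbol -1 ⇒ 557 is inert.

inert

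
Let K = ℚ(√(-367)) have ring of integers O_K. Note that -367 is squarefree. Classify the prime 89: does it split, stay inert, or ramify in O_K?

Since -367 ≡ 1 mod 4, the ring of integers is ℤ[(1+√-367)/2] with discriminant -367.
Since gcd(89, -367) = 1 the prime 89 does not ramify.
Legendre symbol by Euler's criterion: (-367/89) ≡ (-367)^44 ≡ 1 (mod 89), i.e. (-367/89) = 1.
Legendre symbol 1 ⇒ 89 is split.

split — (89) = 𝔭₁𝔭₂ with 𝔭₁ ≠ 𝔭₂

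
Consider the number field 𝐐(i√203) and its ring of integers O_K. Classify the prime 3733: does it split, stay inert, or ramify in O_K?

Since -203 ≡ 1 mod 4, the ring of integers is ℤ[(1+√-203)/2] with discriminant -203.
disc(K) = -203 is not divisible by 3733; 3733 is unramified.
Euler's criterion: (-203)^1866 mod 3733 = 3732. Thus (-203|3733) = -1.
Legendre symbol -1 ⇒ 3733 is inert.

inert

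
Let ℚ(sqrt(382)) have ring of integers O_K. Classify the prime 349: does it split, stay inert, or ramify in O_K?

d = 382 ≡ 2 (mod 4), so O_K = ℤ[√382] and disc(K) = 4d = 1528.
Since gcd(349, 1528) = 1 the prime 349 does not ramify.
Euler's criterion: 382^174 mod 349 = 348. Thus (382|349) = -1.
d is a non-residue mod p, hence 349 remains inert in O_K.

inert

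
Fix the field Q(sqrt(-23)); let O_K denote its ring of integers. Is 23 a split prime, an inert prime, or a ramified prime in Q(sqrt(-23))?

d = -23 ≡ 1 (mod 4), so O_K = ℤ[(1+√-23)/2] and disc(K) = d = -23.
disc(K) = -23 = 23·(-1), so p = 23 is ramified.

ramified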